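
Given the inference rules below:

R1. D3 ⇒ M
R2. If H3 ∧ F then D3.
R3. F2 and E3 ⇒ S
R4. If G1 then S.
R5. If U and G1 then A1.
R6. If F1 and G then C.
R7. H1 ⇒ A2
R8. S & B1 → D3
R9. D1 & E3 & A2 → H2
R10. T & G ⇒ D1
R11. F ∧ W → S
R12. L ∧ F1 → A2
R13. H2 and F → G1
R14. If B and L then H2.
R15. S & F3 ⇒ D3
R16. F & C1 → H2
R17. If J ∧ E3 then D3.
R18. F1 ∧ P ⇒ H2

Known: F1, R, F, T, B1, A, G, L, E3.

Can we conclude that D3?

D1  (by R10: T, G)
A2  (by R12: L, F1)
H2  (by R9: D1, E3, A2)
G1  (by R13: H2, F)
S  (by R4: G1)
D3  (by R8: S, B1)

Yes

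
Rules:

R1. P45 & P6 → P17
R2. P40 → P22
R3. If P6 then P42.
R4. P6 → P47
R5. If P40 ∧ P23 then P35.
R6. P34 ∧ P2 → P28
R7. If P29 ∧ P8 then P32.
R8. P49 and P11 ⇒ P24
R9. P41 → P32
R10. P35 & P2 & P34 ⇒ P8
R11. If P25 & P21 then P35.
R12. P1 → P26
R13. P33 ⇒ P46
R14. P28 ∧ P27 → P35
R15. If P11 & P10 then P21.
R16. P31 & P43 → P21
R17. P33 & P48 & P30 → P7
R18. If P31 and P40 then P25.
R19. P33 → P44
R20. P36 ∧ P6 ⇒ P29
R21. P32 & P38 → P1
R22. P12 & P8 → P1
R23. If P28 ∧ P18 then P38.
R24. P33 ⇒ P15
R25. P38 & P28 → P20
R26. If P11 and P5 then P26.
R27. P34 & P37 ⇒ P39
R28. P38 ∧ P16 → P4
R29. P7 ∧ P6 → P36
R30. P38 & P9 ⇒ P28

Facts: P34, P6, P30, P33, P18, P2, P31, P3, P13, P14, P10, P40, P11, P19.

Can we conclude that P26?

Forward chaining from the given facts derives: P22, P42, P47, P28, P46, P21, P25, P44, P38, P15, P20, P35, P8.
Rules concluding P26: R12 needs P1; R26 needs P5 — none of these are established.

No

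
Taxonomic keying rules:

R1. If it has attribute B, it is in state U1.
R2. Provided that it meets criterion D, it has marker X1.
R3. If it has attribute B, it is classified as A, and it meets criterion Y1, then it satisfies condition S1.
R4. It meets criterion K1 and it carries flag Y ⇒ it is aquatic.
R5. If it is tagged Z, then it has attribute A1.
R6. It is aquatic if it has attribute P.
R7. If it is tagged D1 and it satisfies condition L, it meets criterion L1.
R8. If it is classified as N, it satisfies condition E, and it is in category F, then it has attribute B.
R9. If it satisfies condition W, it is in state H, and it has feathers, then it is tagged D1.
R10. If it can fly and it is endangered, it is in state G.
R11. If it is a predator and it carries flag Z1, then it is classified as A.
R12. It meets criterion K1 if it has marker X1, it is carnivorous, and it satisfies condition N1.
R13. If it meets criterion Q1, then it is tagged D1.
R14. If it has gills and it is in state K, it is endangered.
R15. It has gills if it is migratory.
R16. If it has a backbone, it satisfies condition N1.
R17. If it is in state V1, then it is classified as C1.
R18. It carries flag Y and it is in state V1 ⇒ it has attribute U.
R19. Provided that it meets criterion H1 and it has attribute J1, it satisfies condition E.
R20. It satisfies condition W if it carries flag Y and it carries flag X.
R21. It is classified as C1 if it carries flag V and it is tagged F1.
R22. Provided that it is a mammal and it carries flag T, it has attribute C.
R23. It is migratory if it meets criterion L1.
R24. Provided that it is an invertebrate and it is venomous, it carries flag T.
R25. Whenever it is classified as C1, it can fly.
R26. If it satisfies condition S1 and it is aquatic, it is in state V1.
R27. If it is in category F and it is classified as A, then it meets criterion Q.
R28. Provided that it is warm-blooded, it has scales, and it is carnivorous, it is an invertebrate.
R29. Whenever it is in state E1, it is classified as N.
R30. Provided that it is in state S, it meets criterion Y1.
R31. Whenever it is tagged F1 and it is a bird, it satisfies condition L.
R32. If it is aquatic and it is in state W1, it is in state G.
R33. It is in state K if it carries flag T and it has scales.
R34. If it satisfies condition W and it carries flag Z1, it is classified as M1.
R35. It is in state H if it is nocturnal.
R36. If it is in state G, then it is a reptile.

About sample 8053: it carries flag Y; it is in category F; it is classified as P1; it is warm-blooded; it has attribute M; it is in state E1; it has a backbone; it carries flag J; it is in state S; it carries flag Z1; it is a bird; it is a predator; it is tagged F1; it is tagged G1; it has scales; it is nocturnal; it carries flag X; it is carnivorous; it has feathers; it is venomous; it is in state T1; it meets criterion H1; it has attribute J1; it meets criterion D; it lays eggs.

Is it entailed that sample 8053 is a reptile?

By R2 (it meets criterion D): it has marker X1.
By R11 (it is a predator, it carries flag Z1): it is classified as A.
By R16 (it has a backbone): it satisfies condition N1.
By R19 (it meets criterion H1, it has attribute J1): it satisfies condition E.
By R20 (it carries flag Y, it carries flag X): it satisfies condition W.
By R28 (it is warm-blooded, it has scales, it is carnivorous): it is an invertebrate.
By R29 (it is in state E1): it is classified as N.
By R30 (it is in state S): it meets criterion Y1.
By R31 (it is tagged F1, it is a bird): it satisfies condition L.
By R35 (it is nocturnal): it is in state H.
By R8 (it is classified as N, it satisfies condition E, it is in category F): it has attribute B.
By R9 (it satisfies condition W, it is in state H, it has feathers): it is tagged D1.
By R12 (it has marker X1, it is carnivorous, it satisfies condition N1): it meets criterion K1.
By R24 (it is an invertebrate, it is venomous): it carries flag T.
By R33 (it carries flag T, it has scales): it is in state K.
By R3 (it has attribute B, it is classified as A, it meets criterion Y1): it satisfies condition S1.
By R4 (it meets criterion K1, it carries flag Y): it is aquatic.
By R7 (it is tagged D1, it satisfies condition L): it meets criterion L1.
By R23 (it meets criterion L1): it is migratory.
By R26 (it satisfies condition S1, it is aquatic): it is in state V1.
By R15 (it is migratory): it has gills.
By R17 (it is in state V1): it is classified as C1.
By R25 (it is classified as C1): it can fly.
By R14 (it has gills, it is in state K): it is endangered.
By R10 (it can fly, it is endangered): it is in state G.
By R36 (it is in state G): it is a reptile.

Yes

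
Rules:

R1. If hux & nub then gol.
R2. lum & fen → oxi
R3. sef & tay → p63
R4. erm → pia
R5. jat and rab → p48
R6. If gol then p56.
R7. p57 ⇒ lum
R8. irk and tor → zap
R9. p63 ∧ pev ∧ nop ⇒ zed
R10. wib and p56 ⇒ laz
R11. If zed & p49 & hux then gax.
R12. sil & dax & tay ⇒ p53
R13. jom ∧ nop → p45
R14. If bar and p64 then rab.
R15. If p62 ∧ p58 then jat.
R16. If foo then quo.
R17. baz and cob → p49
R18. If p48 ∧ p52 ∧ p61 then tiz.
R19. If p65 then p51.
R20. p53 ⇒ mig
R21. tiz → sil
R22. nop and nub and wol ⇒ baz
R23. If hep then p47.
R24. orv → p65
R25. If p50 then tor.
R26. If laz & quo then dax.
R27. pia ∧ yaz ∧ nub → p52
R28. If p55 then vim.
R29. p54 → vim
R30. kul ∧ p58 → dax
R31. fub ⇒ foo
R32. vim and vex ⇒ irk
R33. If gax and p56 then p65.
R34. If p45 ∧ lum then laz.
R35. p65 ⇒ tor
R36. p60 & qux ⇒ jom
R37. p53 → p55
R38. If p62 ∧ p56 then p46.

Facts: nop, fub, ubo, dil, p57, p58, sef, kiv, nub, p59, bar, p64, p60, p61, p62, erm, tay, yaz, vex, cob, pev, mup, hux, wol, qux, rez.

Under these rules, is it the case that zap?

Yes

gol  (by R1: hux, nub)
p63  (by R3: sef, tay)
pia  (by R4: erm)
p56  (by R6: gol)
lum  (by R7: p57)
zed  (by R9: p63, pev, nop)
rab  (by R14: bar, p64)
jat  (by R15: p62, p58)
baz  (by R22: nop, nub, wol)
p52  (by R27: pia, yaz, nub)
foo  (by R31: fub)
jom  (by R36: p60, qux)
p48  (by R5: jat, rab)
p45  (by R13: jom, nop)
quo  (by R16: foo)
p49  (by R17: baz, cob)
tiz  (by R18: p48, p52, p61)
sil  (by R21: tiz)
laz  (by R34: p45, lum)
gax  (by R11: zed, p49, hux)
dax  (by R26: laz, quo)
p65  (by R33: gax, p56)
tor  (by R35: p65)
p53  (by R12: sil, dax, tay)
p55  (by R37: p53)
vim  (by R28: p55)
irk  (by R32: vim, vex)
zap  (by R8: irk, tor)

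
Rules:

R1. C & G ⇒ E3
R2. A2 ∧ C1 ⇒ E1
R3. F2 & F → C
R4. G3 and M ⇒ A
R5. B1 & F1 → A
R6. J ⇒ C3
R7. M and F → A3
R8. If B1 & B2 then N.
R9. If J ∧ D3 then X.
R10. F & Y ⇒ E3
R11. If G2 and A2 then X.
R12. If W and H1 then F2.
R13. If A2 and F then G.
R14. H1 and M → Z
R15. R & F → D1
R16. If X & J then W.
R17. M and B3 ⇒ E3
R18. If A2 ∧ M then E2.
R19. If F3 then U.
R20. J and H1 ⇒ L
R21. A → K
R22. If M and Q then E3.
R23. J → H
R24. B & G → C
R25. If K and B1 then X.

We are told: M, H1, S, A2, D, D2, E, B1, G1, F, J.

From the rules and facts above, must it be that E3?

No

Forward chaining from the given facts derives: C3, A3, G, Z, E2, L, H.
Rules concluding E3: R1 needs C; R10 needs Y; R17 needs B3; R22 needs Q — none of these are established.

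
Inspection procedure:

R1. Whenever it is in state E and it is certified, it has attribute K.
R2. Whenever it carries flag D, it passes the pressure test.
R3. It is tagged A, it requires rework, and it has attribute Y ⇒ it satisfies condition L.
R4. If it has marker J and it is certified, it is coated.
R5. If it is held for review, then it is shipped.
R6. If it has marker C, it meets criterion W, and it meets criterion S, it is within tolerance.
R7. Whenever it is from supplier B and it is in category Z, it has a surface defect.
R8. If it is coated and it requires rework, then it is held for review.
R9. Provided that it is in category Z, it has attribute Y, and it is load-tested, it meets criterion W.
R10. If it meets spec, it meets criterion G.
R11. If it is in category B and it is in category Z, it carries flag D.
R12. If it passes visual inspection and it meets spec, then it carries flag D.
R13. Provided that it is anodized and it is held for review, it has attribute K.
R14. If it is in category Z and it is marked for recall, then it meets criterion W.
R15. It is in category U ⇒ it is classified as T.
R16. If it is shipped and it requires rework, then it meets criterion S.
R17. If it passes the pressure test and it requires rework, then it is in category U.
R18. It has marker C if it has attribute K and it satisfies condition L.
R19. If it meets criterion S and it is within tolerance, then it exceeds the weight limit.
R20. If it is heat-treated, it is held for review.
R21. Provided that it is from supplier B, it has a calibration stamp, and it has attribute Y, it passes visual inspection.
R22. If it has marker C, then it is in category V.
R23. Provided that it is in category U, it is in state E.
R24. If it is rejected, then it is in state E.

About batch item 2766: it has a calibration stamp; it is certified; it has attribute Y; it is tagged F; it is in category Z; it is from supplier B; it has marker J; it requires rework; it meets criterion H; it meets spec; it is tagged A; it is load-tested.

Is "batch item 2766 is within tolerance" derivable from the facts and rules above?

By R3 (it is tagged A, it requires rework, it has attribute Y): it satisfies condition L.
By R4 (it has marker J, it is certified): it is coated.
By R8 (it is coated, it requires rework): it is held for review.
By R9 (it is in category Z, it has attribute Y, it is load-tested): it meets criterion W.
By R21 (it is from supplier B, it has a calibration stamp, it has attribute Y): it passes visual inspection.
By R5 (it is held for review): it is shipped.
By R12 (it passes visual inspection, it meets spec): it carries flag D.
By R16 (it is shipped, it requires rework): it meets criterion S.
By R2 (it carries flag D): it passes the pressure test.
By R17 (it passes the pressure test, it requires rework): it is in category U.
By R23 (it is in category U): it is in state E.
By R1 (it is in state E, it is certified): it has attribute K.
By R18 (it has attribute K, it satisfies condition L): it has marker C.
By R6 (it has marker C, it meets criterion W, it meets criterion S): it is within tolerance.

Yes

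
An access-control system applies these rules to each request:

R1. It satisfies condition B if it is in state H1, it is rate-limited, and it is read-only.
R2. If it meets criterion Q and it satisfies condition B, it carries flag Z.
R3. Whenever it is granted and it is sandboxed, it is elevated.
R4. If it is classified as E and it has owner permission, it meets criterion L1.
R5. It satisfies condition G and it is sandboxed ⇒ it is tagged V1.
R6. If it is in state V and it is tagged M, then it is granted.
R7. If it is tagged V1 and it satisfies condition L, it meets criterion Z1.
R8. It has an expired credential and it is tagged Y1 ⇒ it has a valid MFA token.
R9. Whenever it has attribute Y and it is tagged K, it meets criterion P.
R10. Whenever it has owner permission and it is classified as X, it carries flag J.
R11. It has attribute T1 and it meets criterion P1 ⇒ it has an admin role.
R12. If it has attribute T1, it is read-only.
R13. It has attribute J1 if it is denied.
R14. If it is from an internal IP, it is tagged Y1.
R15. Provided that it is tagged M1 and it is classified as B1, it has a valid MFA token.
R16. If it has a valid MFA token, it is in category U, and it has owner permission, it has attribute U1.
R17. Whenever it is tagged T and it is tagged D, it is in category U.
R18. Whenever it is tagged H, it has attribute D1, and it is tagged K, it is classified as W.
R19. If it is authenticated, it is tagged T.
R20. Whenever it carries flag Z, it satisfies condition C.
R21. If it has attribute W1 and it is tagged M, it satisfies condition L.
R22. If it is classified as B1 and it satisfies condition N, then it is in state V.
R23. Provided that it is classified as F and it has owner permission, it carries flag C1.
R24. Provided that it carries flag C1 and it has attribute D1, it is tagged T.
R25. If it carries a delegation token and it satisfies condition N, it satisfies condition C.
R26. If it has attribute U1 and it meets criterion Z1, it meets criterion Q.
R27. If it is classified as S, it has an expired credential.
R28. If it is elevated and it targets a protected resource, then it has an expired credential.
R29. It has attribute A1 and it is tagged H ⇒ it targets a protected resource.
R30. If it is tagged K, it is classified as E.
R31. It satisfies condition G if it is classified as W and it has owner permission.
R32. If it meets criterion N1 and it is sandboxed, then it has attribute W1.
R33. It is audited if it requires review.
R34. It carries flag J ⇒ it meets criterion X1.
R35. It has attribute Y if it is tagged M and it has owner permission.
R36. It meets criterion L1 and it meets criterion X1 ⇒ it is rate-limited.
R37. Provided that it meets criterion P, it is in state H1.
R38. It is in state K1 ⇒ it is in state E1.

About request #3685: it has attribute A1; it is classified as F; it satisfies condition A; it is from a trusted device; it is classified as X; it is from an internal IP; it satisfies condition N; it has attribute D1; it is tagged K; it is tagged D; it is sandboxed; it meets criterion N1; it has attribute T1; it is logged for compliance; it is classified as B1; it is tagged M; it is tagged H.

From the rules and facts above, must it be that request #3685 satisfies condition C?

No

Forward chaining from the given facts derives: is read-only, is tagged Y1, is classified as W, is in state V, targets a protected resource, is classified as E, has attribute W1, is granted, satisfies condition L, is elevated, has an expired credential, has a valid MFA token.
Rules concluding "it satisfies condition C": R20 needs "it carries flag Z"; R25 needs "it carries a delegation token" — none of these are established.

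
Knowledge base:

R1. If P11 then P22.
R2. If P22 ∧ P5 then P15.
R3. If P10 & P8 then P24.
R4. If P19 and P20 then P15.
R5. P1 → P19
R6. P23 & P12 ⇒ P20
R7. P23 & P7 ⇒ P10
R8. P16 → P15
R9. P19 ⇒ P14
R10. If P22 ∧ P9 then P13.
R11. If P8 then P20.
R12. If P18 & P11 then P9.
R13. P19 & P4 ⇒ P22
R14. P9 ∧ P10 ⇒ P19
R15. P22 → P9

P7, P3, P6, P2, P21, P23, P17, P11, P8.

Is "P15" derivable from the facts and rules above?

Yes

P22  (by R1: P11)
P10  (by R7: P23, P7)
P20  (by R11: P8)
P9  (by R15: P22)
P19  (by R14: P9, P10)
P15  (by R4: P19, P20)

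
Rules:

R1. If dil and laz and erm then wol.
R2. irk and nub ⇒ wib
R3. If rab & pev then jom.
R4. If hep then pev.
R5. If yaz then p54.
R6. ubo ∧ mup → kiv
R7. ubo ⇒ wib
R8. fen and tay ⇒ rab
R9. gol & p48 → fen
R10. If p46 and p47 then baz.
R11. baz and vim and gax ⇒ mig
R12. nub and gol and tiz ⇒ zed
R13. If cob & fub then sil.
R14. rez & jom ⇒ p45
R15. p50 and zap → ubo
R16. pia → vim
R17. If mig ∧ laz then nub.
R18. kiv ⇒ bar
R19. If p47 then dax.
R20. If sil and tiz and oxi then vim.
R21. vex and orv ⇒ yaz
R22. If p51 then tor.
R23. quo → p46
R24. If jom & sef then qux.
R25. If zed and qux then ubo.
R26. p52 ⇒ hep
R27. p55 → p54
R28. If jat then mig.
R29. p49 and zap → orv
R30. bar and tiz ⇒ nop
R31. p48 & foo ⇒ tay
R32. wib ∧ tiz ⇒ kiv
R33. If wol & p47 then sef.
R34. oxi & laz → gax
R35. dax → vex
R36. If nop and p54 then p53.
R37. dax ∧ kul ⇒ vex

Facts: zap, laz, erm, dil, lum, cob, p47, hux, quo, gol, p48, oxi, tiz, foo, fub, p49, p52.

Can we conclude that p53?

wol  (by R1: dil, laz, erm)
fen  (by R9: gol, p48)
sil  (by R13: cob, fub)
dax  (by R19: p47)
vim  (by R20: sil, tiz, oxi)
p46  (by R23: quo)
hep  (by R26: p52)
orv  (by R29: p49, zap)
tay  (by R31: p48, foo)
sef  (by R33: wol, p47)
gax  (by R34: oxi, laz)
vex  (by R35: dax)
pev  (by R4: hep)
rab  (by R8: fen, tay)
baz  (by R10: p46, p47)
mig  (by R11: baz, vim, gax)
nub  (by R17: mig, laz)
yaz  (by R21: vex, orv)
jom  (by R3: rab, pev)
p54  (by R5: yaz)
zed  (by R12: nub, gol, tiz)
qux  (by R24: jom, sef)
ubo  (by R25: zed, qux)
wib  (by R7: ubo)
kiv  (by R32: wib, tiz)
bar  (by R18: kiv)
nop  (by R30: bar, tiz)
p53  (by R36: nop, p54)

Yes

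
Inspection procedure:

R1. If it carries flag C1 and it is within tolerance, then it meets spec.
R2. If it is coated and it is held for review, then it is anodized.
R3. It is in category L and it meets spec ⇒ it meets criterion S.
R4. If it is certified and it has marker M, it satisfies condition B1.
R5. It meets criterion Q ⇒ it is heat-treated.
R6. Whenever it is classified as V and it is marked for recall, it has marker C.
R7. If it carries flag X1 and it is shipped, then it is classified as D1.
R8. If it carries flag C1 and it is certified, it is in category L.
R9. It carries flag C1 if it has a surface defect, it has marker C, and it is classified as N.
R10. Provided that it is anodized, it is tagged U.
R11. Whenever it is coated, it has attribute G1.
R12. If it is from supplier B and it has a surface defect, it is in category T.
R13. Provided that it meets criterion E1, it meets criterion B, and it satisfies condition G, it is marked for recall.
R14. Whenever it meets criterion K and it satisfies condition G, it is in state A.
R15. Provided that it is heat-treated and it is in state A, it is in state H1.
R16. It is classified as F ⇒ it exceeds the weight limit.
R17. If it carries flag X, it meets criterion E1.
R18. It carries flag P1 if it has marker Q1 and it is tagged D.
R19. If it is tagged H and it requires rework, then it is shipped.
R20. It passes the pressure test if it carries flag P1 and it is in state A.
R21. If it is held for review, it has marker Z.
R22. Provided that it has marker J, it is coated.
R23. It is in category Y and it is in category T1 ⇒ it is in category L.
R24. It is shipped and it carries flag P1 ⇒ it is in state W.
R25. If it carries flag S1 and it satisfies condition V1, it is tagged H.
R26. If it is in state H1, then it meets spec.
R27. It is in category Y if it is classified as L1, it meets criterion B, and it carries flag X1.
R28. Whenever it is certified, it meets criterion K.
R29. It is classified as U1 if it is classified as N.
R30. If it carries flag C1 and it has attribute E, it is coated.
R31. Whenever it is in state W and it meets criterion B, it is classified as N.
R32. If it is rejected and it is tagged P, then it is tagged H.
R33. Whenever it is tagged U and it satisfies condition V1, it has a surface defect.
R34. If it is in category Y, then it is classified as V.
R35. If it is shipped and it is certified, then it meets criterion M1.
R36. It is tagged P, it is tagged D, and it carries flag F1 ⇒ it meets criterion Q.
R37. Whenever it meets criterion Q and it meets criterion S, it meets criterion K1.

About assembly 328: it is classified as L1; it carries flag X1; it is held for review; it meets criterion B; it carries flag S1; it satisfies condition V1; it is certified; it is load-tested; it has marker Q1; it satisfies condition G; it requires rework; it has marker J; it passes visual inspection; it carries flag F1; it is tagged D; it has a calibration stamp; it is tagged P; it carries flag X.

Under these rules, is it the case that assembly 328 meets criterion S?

By R17 (it carries flag X): it meets criterion E1.
By R18 (it has marker Q1, it is tagged D): it carries flag P1.
By R22 (it has marker J): it is coated.
By R25 (it carries flag S1, it satisfies condition V1): it is tagged H.
By R27 (it is classified as L1, it meets criterion B, it carries flag X1): it is in category Y.
By R28 (it is certified): it meets criterion K.
By R34 (it is in category Y): it is classified as V.
By R36 (it is tagged P, it is tagged D, it carries flag F1): it meets criterion Q.
By R2 (it is coated, it is held for review): it is anodized.
By R5 (it meets criterion Q): it is heat-treated.
By R10 (it is anodized): it is tagged U.
By R13 (it meets criterion E1, it meets criterion B, it satisfies condition G): it is marked for recall.
By R14 (it meets criterion K, it satisfies condition G): it is in state A.
By R15 (it is heat-treated, it is in state A): it is in state H1.
By R19 (it is tagged H, it requires rework): it is shipped.
By R24 (it is shipped, it carries flag P1): it is in state W.
By R26 (it is in state H1): it meets spec.
By R31 (it is in state W, it meets criterion B): it is classified as N.
By R33 (it is tagged U, it satisfies condition V1): it has a surface defect.
By R6 (it is classified as V, it is marked for recall): it has marker C.
By R9 (it has a surface defect, it has marker C, it is classified as N): it carries flag C1.
By R8 (it carries flag C1, it is certified): it is in category L.
By R3 (it is in category L, it meets spec): it meets criterion S.

Yes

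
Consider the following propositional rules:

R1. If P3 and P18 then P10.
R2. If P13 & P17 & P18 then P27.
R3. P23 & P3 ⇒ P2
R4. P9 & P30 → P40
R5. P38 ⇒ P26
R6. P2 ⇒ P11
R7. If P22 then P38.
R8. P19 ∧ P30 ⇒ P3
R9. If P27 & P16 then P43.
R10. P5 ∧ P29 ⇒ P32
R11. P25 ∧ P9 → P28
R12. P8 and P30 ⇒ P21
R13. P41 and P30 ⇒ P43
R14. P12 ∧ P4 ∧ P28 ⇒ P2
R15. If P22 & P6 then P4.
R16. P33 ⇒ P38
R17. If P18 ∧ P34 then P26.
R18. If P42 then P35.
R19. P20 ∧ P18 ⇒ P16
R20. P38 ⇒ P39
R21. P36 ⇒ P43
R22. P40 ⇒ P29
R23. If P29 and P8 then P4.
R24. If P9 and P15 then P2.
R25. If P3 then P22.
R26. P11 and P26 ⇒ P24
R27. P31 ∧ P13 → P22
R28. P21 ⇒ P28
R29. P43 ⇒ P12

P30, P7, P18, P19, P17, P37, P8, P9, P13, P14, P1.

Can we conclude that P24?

Forward chaining from the given facts derives: P27, P40, P3, P21, P29, P4, P22, P28, P10, P38, P39, P26.
The only rule concluding P24 is R26, which needs P11; that is never established.

No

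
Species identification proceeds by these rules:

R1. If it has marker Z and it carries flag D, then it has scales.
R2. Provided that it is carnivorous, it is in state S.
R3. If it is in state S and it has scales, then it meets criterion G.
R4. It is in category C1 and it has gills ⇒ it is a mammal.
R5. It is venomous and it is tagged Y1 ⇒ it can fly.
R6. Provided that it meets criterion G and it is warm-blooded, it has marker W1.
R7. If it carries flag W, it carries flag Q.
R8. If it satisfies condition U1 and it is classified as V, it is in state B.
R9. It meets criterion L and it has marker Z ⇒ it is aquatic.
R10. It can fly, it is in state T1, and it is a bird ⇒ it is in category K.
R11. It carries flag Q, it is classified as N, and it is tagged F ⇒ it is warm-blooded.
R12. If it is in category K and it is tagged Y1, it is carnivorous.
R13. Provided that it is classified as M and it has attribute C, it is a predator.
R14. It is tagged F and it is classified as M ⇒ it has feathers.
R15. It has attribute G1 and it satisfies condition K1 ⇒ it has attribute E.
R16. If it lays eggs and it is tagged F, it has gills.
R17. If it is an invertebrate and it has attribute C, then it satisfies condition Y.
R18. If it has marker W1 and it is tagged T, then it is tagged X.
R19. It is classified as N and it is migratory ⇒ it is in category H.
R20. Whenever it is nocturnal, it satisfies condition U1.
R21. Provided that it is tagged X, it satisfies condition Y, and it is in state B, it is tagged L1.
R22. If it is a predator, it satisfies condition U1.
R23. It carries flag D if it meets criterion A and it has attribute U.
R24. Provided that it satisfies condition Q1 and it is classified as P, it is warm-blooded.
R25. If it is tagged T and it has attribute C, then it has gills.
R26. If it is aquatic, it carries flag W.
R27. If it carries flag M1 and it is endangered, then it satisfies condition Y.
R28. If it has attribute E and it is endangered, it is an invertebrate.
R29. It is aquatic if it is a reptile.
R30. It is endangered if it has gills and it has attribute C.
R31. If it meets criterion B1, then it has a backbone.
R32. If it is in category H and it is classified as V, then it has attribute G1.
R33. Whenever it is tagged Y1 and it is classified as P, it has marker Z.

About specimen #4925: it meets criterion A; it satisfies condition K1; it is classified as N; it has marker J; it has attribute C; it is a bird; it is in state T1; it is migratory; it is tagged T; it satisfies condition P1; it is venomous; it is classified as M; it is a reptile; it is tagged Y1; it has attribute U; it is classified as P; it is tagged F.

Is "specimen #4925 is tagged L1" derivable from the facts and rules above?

No

Forward chaining from the given facts derives: can fly, is in category K, is carnivorous, is a predator, has feathers, is in category H, satisfies condition U1, carries flag D, has gills, is aquatic, is endangered, has marker Z, has scales, is in state S, meets criterion G, carries flag W, carries flag Q, is warm-blooded, has marker W1, is tagged X.
The only rule concluding "it is tagged L1" is R21, which needs "it satisfies condition Y"; that is never established.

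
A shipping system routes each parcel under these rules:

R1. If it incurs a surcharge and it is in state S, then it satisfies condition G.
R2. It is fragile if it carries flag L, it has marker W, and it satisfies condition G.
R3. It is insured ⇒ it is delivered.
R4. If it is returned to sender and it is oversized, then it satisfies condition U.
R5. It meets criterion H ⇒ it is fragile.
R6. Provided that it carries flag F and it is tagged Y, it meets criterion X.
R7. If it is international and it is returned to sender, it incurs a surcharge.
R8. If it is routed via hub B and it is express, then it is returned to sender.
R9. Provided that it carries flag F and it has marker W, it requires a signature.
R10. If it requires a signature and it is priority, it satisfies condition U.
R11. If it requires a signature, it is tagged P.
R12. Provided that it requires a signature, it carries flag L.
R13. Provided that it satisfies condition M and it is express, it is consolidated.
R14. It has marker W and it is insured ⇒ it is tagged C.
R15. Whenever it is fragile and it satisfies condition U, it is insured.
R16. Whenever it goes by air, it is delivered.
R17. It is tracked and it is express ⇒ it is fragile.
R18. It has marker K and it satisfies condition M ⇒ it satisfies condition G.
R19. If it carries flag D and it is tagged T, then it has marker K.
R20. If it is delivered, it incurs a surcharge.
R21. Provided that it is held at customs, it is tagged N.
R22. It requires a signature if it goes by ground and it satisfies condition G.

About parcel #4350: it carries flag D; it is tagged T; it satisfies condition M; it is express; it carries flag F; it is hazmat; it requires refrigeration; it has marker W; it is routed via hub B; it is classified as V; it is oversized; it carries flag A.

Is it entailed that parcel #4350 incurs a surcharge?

Yes

By R8 (it is routed via hub B, it is express): it is returned to sender.
By R9 (it carries flag F, it has marker W): it requires a signature.
By R12 (it requires a signature): it carries flag L.
By R19 (it carries flag D, it is tagged T): it has marker K.
By R4 (it is returned to sender, it is oversized): it satisfies condition U.
By R18 (it has marker K, it satisfies condition M): it satisfies condition G.
By R2 (it carries flag L, it has marker W, it satisfies condition G): it is fragile.
By R15 (it is fragile, it satisfies condition U): it is insured.
By R3 (it is insured): it is delivered.
By R20 (it is delivered): it incurs a surcharge.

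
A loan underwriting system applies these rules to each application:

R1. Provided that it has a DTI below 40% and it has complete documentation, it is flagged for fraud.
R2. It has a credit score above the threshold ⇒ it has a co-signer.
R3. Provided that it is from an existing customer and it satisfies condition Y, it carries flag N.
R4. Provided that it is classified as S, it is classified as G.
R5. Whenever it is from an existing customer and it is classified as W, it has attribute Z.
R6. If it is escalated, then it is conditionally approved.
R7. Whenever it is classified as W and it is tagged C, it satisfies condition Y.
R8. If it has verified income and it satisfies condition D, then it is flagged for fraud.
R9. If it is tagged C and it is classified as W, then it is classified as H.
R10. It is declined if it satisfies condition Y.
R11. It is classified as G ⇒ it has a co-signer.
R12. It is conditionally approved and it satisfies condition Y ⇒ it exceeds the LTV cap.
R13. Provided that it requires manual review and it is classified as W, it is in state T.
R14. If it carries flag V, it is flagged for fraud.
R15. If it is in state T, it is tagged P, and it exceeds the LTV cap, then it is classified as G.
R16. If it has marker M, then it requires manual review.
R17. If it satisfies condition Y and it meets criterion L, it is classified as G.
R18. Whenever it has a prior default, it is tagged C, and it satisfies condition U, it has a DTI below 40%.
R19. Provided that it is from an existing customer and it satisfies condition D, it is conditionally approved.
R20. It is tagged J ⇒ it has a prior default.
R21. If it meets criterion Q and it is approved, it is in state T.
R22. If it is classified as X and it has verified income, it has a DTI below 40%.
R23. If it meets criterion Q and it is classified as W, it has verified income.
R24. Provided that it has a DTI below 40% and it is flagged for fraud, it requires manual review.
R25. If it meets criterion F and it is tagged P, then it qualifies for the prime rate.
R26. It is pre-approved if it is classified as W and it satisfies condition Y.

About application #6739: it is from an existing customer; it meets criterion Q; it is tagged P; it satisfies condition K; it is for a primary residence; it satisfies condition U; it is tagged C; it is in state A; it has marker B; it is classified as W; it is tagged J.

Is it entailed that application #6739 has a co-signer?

Forward chaining from the given facts derives: has attribute Z, satisfies condition Y, is classified as H, is declined, has a prior default, has verified income, is pre-approved, carries flag N, has a DTI below 40%.
Rules concluding "it has a co-signer": R2 needs "it has a credit score above the threshold"; R11 needs "it is classified as G" — none of these are established.

No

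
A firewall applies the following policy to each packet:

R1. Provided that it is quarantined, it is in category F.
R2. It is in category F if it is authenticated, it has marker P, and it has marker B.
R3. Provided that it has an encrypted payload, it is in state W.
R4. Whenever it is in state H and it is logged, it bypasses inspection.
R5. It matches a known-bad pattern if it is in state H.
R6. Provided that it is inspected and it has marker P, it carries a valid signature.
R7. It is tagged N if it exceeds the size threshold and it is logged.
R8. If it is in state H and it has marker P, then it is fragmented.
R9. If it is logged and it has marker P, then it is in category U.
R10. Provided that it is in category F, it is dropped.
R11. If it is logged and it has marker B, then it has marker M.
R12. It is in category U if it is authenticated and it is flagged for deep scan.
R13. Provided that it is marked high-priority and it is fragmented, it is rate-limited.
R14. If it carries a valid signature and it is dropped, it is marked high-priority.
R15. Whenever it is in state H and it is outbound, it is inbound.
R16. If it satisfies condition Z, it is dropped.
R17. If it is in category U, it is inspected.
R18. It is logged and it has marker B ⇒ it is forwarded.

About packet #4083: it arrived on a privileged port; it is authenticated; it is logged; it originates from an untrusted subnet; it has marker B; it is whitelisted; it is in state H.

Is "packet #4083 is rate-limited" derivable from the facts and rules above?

Forward chaining from the given facts derives: bypasses inspection, matches a known-bad pattern, has marker M, is forwarded.
The only rule concluding "it is rate-limited" is R13, which needs "it is marked high-priority"; that is never established.

No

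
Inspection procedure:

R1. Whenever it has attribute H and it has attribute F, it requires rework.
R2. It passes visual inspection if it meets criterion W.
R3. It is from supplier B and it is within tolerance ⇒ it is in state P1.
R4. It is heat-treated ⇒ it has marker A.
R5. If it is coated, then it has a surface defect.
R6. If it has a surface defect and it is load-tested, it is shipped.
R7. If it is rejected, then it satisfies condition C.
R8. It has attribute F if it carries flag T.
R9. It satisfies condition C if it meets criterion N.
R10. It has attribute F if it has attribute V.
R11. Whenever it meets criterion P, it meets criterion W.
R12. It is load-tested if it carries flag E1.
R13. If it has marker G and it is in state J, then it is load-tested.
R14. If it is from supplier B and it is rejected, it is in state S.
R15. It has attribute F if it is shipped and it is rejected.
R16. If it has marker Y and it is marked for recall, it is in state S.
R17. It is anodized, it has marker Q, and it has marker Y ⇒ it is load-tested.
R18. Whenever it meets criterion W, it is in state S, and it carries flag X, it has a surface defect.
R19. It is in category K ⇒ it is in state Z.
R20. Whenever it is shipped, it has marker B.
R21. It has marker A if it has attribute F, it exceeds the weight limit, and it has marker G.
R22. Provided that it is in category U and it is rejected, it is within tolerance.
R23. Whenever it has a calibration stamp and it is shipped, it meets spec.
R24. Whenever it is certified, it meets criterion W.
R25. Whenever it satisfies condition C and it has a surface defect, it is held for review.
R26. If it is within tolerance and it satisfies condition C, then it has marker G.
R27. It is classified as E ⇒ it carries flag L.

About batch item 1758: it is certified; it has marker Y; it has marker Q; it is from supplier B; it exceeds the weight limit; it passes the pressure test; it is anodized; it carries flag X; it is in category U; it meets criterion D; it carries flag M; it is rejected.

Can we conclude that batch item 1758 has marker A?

Yes

By R7 (it is rejected): it satisfies condition C.
By R14 (it is from supplier B, it is rejected): it is in state S.
By R17 (it is anodized, it has marker Q, it has marker Y): it is load-tested.
By R22 (it is in category U, it is rejected): it is within tolerance.
By R24 (it is certified): it meets criterion W.
By R26 (it is within tolerance, it satisfies condition C): it has marker G.
By R18 (it meets criterion W, it is in state S, it carries flag X): it has a surface defect.
By R6 (it has a surface defect, it is load-tested): it is shipped.
By R15 (it is shipped, it is rejected): it has attribute F.
By R21 (it has attribute F, it exceeds the weight limit, it has marker G): it has marker A.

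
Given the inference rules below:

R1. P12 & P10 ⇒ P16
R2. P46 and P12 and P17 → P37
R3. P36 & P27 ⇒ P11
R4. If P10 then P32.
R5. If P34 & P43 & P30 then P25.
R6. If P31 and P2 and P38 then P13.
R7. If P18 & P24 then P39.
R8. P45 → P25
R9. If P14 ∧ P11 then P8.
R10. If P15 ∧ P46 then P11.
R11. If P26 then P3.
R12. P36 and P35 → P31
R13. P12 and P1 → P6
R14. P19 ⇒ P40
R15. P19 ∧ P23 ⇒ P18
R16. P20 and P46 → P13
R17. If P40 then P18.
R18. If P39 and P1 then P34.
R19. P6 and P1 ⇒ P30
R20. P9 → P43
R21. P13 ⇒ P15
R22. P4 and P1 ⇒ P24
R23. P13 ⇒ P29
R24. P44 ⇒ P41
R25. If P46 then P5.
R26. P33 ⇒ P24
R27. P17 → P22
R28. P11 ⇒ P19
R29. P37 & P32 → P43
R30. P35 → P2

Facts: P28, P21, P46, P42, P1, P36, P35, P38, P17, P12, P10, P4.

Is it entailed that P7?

Forward chaining from the given facts derives: P16, P37, P32, P31, P6, P30, P24, P5, P22, P43, P2, P13, P15, P29, P11, P19, P40, P18, P39, P34, P25.
No rule has P7 as its conclusion, and it is not among the given facts.

No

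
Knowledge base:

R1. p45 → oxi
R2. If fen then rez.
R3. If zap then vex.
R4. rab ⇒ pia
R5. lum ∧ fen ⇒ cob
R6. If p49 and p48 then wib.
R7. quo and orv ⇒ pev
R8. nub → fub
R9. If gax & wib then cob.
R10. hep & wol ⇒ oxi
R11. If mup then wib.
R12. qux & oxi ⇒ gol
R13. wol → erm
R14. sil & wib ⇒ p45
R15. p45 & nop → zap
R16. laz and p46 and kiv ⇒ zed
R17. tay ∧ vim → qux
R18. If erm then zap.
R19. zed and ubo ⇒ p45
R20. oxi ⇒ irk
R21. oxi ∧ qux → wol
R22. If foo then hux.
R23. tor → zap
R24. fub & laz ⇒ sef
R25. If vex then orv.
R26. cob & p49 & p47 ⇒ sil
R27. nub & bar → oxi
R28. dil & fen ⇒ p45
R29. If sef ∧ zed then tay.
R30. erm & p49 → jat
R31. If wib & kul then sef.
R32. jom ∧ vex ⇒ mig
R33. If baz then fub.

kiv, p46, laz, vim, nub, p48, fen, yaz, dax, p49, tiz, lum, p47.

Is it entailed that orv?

cob  (by R5: lum, fen)
wib  (by R6: p49, p48)
fub  (by R8: nub)
zed  (by R16: laz, p46, kiv)
sef  (by R24: fub, laz)
sil  (by R26: cob, p49, p47)
tay  (by R29: sef, zed)
p45  (by R14: sil, wib)
qux  (by R17: tay, vim)
oxi  (by R1: p45)
wol  (by R21: oxi, qux)
erm  (by R13: wol)
zap  (by R18: erm)
vex  (by R3: zap)
orv  (by R25: vex)

Yes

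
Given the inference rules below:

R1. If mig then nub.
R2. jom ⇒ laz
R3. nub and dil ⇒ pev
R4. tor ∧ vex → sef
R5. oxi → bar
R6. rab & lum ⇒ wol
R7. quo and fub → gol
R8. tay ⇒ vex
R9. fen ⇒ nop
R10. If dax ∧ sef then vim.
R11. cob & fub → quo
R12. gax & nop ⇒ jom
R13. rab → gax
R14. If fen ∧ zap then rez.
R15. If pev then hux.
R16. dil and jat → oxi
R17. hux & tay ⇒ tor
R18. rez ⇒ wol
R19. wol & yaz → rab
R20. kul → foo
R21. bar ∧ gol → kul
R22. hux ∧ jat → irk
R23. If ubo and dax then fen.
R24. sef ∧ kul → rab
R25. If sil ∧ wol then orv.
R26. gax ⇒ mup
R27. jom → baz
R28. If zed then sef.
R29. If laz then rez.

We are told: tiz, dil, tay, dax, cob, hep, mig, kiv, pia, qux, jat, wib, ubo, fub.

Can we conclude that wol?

Yes

nub  (by R1: mig)
pev  (by R3: nub, dil)
vex  (by R8: tay)
quo  (by R11: cob, fub)
hux  (by R15: pev)
oxi  (by R16: dil, jat)
tor  (by R17: hux, tay)
fen  (by R23: ubo, dax)
sef  (by R4: tor, vex)
bar  (by R5: oxi)
gol  (by R7: quo, fub)
nop  (by R9: fen)
kul  (by R21: bar, gol)
rab  (by R24: sef, kul)
gax  (by R13: rab)
jom  (by R12: gax, nop)
laz  (by R2: jom)
rez  (by R29: laz)
wol  (by R18: rez)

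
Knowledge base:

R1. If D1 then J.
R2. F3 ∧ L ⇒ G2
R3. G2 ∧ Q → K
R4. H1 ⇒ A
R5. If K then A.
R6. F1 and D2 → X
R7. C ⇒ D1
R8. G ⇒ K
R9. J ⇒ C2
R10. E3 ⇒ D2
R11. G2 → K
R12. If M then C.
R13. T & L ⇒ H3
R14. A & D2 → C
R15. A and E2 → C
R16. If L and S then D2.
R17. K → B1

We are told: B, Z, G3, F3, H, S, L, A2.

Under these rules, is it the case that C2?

G2  (by R2: F3, L)
K  (by R11: G2)
D2  (by R16: L, S)
A  (by R5: K)
C  (by R14: A, D2)
D1  (by R7: C)
J  (by R1: D1)
C2  (by R9: J)

Yes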